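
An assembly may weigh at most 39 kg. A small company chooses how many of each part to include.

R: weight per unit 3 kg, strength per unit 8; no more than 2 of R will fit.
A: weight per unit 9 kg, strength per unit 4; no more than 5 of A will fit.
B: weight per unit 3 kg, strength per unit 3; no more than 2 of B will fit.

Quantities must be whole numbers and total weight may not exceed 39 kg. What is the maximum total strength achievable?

34

This is a bounded integer knapsack.
R has the best ratio (8/3); taking only R gives at most 2×8 = 16 (stopped by the supply cap of 2).
Mixing does better — 2×R, 3×A, and 2×B: weight 39 ≤ 39, strength 2·8 + 3·4 + 2·3 = 34.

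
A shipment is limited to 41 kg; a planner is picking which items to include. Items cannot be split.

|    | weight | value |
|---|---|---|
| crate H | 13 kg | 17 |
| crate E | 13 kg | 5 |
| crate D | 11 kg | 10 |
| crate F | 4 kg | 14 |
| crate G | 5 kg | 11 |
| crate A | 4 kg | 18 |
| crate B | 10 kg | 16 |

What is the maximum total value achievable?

76

This is a 0-1 knapsack instance.
Allowing fractional choices, the relaxed optimum would be about 80.5, but items are indivisible.
crate D + crate F + crate G + crate A + crate B: weight 11 + 4 + 5 + 4 + 10 = 34 ≤ 41, value 10 + 14 + 11 + 18 + 16 = 69.
crate H + crate D + crate F + crate G + crate A: weight 13 + 11 + 4 + 5 + 4 = 37 ≤ 41, value 17 + 10 + 14 + 11 + 18 = 70.
crate H + crate F + crate G + crate A + crate B: weight 13 + 4 + 5 + 4 + 10 = 36 ≤ 41, value 17 + 14 + 11 + 18 + 16 = 76.
Best is crate H, crate F, crate G, crate A, and crate B with total value 76.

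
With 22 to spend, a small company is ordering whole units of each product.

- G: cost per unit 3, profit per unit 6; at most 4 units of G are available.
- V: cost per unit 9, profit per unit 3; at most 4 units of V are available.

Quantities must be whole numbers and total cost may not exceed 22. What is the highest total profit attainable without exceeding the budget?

27

This is a bounded integer knapsack.
G has the best ratio (6/3); taking only G gives at most 4×6 = 24 (stopped by the supply cap of 4).
Mixing does better — 4×G and 1×V: cost 21 ≤ 22, profit 4·6 + 1·3 = 27.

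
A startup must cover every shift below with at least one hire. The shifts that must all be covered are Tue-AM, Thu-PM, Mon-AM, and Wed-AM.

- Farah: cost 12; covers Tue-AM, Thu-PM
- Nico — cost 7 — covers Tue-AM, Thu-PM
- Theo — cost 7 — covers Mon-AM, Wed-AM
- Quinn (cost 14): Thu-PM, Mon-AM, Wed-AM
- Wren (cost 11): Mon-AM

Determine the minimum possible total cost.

14

Choose Nico and Theo: together they cover Tue-AM, Thu-PM, Mon-AM, Wed-AM — every shift.
Total cost: 7 + 7 = 14.
No cover costs less than 14.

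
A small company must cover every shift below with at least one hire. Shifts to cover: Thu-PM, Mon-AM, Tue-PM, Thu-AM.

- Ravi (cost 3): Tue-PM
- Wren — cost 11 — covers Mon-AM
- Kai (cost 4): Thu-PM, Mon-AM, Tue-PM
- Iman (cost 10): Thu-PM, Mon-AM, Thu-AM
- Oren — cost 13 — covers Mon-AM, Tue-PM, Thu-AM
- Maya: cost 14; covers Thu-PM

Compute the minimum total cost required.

The greedy cost-per-new-shift heuristic would pick Kai and Iman for 14, but a cheaper cover exists.
Choose Ravi and Iman: together they cover Thu-PM, Mon-AM, Tue-PM, Thu-AM — every shift.
Total cost: 3 + 10 = 13.
No cover costs less than 13.

13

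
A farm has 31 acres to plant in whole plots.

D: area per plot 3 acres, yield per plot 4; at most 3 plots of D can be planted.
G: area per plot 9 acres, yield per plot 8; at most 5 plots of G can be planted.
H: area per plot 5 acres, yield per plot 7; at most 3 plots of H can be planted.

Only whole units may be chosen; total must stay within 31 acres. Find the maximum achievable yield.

37

H has the best ratio (7/5); taking only H gives at most 3×7 = 21 (stopped by the supply cap of 3).
Mixing does better — 2×D, 1×G, and 3×H: area 30 ≤ 31, yield 2·4 + 1·8 + 3·7 = 37.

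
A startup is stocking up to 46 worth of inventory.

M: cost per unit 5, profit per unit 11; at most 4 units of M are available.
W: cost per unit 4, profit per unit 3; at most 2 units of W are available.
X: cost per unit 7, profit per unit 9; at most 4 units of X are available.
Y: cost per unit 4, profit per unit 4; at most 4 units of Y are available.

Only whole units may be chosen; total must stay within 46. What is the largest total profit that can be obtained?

75

4×M, 2×X, and 3×Y: cost 46 ≤ 46, profit 4·11 + 2·9 + 3·4 = 74.
4×M, 3×X, and 1×Y: cost 45 ≤ 46, profit 4·11 + 3·9 + 1·4 = 75.
Best is 75.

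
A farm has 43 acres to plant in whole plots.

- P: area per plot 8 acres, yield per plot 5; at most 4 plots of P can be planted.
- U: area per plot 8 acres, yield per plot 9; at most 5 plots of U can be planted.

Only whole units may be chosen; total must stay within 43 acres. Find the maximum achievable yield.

Take 5×U: area 40 ≤ 43, yield 5·9 = 45.
U has the best ratio (9/8) and is taken to its limit of 5; remaining capacity is filled optimally with the others.

45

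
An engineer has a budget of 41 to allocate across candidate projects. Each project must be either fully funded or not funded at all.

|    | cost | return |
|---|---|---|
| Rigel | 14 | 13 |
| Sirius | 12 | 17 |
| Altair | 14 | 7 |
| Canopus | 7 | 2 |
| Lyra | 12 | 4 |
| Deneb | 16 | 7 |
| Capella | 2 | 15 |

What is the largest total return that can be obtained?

49

Allowing fractional choices, the relaxed optimum would be about 51.5, but projects are indivisible.
Rigel + Sirius + Capella: cost 14 + 12 + 2 = 28 ≤ 41, return 13 + 17 + 15 = 45.
Rigel + Sirius + Canopus + Capella: cost 14 + 12 + 7 + 2 = 35 ≤ 41, return 13 + 17 + 2 + 15 = 47.
Rigel + Sirius + Lyra + Capella: cost 14 + 12 + 12 + 2 = 40 ≤ 41, return 13 + 17 + 4 + 15 = 49.
Best is Rigel, Sirius, Lyra, and Capella with total return 49.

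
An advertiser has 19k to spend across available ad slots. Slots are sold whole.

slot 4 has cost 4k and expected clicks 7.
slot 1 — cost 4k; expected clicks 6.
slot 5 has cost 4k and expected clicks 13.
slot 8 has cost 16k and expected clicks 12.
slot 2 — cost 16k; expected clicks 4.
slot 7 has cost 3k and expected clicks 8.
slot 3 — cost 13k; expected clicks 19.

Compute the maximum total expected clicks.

Take slot 4, slot 1, slot 5, and slot 7: cost 4 + 4 + 4 + 3 = 15 ≤ 19, expected clicks 7 + 6 + 13 + 8 = 34.
No other feasible combination does better.

34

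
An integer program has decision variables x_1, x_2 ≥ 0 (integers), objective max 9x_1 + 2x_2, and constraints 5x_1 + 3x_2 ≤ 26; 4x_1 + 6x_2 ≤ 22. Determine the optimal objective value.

45

The continuous relaxation peaks at (5.2, 0) with value 46.80; rounding to a feasible lattice point costs some objective.
(x_1,x_2)=(5,0): 5·5+3·0=25≤26, 4·5+6·0=20≤22, objective 45.
(x_1,x_2)=(4,1): 5·4+3·1=23≤26, 4·4+6·1=22≤22, objective 38.
Maximum is 45 at (x_1,x_2)=(5,0).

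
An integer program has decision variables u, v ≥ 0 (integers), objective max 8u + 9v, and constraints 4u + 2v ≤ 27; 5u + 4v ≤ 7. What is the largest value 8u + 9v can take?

9

The continuous relaxation peaks at (0, 1.75) with value 15.75; rounding to a feasible lattice point costs some objective.
(u,v)=(0,1): 4·0+2·1=2≤27, 5·0+4·1=4≤7, objective 9.
(u,v)=(1,0): 4·1+2·0=4≤27, 5·1+4·0=5≤7, objective 8.
(u,v)=(0,0): 4·0+2·0=0≤27, 5·0+4·0=0≤7, objective 0.
The best lattice point is (0,1), giving 9.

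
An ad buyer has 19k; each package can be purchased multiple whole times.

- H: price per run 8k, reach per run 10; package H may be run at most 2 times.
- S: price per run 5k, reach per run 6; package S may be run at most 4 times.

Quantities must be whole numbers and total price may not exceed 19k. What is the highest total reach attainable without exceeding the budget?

22

Take 1×H and 2×S: price 18 ≤ 19, reach 1·10 + 2·6 = 22.
No other integer combination yields more.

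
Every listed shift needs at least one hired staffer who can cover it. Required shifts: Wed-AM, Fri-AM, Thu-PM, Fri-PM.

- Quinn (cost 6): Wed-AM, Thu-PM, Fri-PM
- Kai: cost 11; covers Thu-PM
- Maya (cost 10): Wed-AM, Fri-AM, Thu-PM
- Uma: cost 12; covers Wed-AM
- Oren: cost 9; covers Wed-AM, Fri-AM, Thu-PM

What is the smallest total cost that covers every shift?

15

This is an integer covering problem.
Choose Quinn and Oren: together they cover Wed-AM, Fri-AM, Thu-PM, Fri-PM — every shift.
Total cost: 6 + 9 = 15.
No cover costs less than 15.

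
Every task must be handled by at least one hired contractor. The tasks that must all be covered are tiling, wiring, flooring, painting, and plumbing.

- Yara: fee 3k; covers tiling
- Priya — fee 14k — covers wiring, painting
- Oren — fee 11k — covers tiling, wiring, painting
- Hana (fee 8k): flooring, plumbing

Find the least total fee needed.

19

This is an integer covering problem.
The greedy cost-per-new-task heuristic would pick Yara, Hana, and Oren for 22, but a cheaper cover exists.
Choose Oren and Hana: together they cover tiling, wiring, flooring, painting, plumbing — every task.
Total fee: 11 + 8 = 19.
No cover costs less than 19.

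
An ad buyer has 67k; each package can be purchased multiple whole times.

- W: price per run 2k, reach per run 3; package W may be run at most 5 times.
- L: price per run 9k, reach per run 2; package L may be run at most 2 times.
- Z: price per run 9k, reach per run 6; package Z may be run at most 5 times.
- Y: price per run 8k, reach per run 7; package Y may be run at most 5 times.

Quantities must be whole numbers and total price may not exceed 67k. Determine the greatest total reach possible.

59

This is a bounded integer knapsack.
4×W, 2×Z, and 5×Y: price 66 ≤ 67, reach 4·3 + 2·6 + 5·7 = 59.
4×W, 3×Z, and 4×Y: price 67 ≤ 67, reach 4·3 + 3·6 + 4·7 = 58.
Best is 59.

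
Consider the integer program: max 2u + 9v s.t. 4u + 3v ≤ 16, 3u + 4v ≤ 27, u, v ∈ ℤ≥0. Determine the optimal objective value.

(u,v)=(0,5) is feasible, giving 45.
(u,v)=(1,4) is feasible, giving 38.
Maximum is 45 at (u,v)=(0,5).

45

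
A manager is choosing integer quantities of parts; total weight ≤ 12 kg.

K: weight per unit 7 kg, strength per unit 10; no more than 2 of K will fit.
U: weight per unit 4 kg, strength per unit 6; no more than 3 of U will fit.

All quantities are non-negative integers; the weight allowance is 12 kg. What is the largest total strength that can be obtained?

18

Take 3×U: weight 12 ≤ 12, strength 3·6 = 18.
U has the best ratio (6/4) and is taken to its limit of 3; remaining capacity is filled optimally with the others.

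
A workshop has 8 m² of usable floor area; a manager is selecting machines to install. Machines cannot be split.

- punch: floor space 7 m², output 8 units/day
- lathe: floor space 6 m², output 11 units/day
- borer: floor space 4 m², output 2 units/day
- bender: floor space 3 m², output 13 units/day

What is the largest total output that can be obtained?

This is an integer program with binary decision variables.
Allowing fractional choices, the relaxed optimum would be about 22.2, but machines are indivisible.
bender: floor space 3 ≤ 8, output 13.
borer + bender: floor space 4 + 3 = 7 ≤ 8, output 2 + 13 = 15.
Best is borer and bender with total output 15.

15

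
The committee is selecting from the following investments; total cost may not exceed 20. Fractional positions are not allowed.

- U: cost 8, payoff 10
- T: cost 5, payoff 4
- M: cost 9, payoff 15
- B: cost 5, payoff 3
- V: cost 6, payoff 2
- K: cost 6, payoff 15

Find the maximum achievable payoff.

34

Take T, M, and K: cost 5 + 9 + 6 = 20 ≤ 20, payoff 4 + 15 + 15 = 34.
No other feasible combination does better.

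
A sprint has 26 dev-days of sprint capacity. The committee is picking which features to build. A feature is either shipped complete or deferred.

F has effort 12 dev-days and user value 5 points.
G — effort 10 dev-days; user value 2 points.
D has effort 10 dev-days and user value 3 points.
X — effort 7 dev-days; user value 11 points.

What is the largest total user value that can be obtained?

16

Allowing fractional choices, the relaxed optimum would be about 18.1, but features are indivisible.
G + X: effort 10 + 7 = 17 ≤ 26, user value 2 + 11 = 13.
D + X: effort 10 + 7 = 17 ≤ 26, user value 3 + 11 = 14.
F + X: effort 12 + 7 = 19 ≤ 26, user value 5 + 11 = 16.
Best is F and X with total user value 16.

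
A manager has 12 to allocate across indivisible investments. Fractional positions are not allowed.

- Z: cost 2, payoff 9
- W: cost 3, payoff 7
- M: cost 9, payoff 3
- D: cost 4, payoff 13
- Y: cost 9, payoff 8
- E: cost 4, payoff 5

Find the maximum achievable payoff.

29

Z + D + E: cost 2 + 4 + 4 = 10 ≤ 12, payoff 9 + 13 + 5 = 27.
W + D + E: cost 3 + 4 + 4 = 11 ≤ 12, payoff 7 + 13 + 5 = 25.
Z + W + D: cost 2 + 3 + 4 = 9 ≤ 12, payoff 9 + 7 + 13 = 29.
Best is Z, W, and D with total payoff 29.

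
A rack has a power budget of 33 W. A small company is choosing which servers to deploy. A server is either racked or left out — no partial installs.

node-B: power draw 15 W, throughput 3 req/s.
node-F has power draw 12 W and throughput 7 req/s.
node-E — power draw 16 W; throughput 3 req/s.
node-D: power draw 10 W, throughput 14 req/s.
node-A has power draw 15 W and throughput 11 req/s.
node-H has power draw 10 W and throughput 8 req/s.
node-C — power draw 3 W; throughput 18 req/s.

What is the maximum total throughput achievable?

Allowing fractional choices, the relaxed optimum would be about 47.3, but servers are indivisible.
node-D + node-A + node-C: power draw 10 + 15 + 3 = 28 ≤ 33, throughput 14 + 11 + 18 = 43.
node-D + node-H + node-C: power draw 10 + 10 + 3 = 23 ≤ 33, throughput 14 + 8 + 18 = 40.
Best is node-D, node-A, and node-C with total throughput 43.

43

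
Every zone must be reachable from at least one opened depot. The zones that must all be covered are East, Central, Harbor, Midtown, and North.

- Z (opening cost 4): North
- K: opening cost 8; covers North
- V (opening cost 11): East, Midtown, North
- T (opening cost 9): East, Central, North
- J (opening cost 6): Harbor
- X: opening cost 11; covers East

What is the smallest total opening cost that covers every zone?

26

Choose V, T, and J: together they cover East, Central, Harbor, Midtown, North — every zone.
Total opening cost: 11 + 9 + 6 = 26.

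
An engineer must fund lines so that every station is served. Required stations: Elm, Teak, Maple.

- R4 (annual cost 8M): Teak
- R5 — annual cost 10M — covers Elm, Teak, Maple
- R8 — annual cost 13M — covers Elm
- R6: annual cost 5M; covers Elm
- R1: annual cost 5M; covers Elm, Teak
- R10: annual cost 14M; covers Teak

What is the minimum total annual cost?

R5 alone covers Elm, Teak, Maple — every station.
Total annual cost: 10.

10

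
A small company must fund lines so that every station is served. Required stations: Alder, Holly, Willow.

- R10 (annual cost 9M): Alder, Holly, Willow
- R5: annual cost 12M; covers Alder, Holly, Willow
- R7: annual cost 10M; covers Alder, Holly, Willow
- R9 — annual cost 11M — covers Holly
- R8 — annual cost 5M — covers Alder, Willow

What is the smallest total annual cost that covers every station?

9

The greedy cost-per-new-station heuristic would pick R8 and R10 for 14, but a cheaper cover exists.
R10 alone covers Alder, Holly, Willow — every station.
Total annual cost: 9.
No cover costs less than 9.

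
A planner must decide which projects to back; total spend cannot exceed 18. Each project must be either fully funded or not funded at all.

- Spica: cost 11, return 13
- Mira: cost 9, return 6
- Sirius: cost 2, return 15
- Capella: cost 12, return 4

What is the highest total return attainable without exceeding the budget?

28

Mira + Sirius: cost 9 + 2 = 11 ≤ 18, return 6 + 15 = 21.
Spica + Sirius: cost 11 + 2 = 13 ≤ 18, return 13 + 15 = 28.
Sirius + Capella: cost 2 + 12 = 14 ≤ 18, return 15 + 4 = 19.
Best is Spica and Sirius with total return 28.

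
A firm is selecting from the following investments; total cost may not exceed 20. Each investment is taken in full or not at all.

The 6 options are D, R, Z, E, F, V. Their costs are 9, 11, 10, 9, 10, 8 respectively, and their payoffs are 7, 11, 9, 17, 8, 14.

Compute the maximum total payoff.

31

Allowing fractional choices, the relaxed optimum would be about 34.0, but investments are indivisible.
Z + E: cost 10 + 9 = 19 ≤ 20, payoff 9 + 17 = 26.
R + E: cost 11 + 9 = 20 ≤ 20, payoff 11 + 17 = 28.
E + V: cost 9 + 8 = 17 ≤ 20, payoff 17 + 14 = 31.
Best is E and V with total payoff 31.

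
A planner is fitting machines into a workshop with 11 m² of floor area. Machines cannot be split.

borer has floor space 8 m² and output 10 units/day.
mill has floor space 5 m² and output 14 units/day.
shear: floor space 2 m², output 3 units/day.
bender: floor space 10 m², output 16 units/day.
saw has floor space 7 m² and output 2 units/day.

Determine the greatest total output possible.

Take mill and shear: floor space 5 + 2 = 7 ≤ 11, output 14 + 3 = 17.
No other feasible combination does better.

17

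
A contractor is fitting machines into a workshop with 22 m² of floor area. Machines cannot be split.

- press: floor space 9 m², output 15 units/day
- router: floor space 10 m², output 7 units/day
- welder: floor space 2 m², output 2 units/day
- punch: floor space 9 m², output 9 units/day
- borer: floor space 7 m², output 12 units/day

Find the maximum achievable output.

This is a 0-1 knapsack instance.
Allowing fractional choices, the relaxed optimum would be about 33.0, but machines are indivisible.
press + borer: floor space 9 + 7 = 16 ≤ 22, output 15 + 12 = 27.
press + welder + borer: floor space 9 + 2 + 7 = 18 ≤ 22, output 15 + 2 + 12 = 29.
Best is press, welder, and borer with total output 29.

29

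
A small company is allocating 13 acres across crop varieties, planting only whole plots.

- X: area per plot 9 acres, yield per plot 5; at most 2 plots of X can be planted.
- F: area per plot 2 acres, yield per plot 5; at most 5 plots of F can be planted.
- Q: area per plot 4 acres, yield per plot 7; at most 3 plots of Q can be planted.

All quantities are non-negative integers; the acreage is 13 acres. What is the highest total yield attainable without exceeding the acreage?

27

4×F and 1×Q: area 12 ≤ 13, yield 4·5 + 1·7 = 27.
5×F: area 10 ≤ 13, yield 5·5 = 25.
Best is 27.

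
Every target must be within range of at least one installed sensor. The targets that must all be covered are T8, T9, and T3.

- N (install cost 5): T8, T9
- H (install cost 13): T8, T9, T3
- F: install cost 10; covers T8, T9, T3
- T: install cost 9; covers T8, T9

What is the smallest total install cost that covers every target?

10

The greedy cost-per-new-target heuristic would pick N and F for 15, but a cheaper cover exists.
F alone covers T8, T9, T3 — every target.
Total install cost: 10.
No cover costs less than 10.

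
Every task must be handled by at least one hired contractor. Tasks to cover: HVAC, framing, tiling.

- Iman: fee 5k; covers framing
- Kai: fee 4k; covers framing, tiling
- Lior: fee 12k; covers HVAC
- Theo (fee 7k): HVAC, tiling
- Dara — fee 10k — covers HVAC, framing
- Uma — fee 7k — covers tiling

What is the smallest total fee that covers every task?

11

This is a weighted set-cover instance.
Choose Kai and Theo: together they cover HVAC, framing, tiling — every task.
Total fee: 4 + 7 = 11.
No cover costs less than 11.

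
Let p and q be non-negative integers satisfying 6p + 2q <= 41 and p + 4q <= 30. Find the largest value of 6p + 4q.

Relaxing integrality, the LP optimum is 53.64 at (p,q) = (4.73, 6.32), which is not an integer point.
(p,q)=(5,5): 6·5+2·5=40≤41, 1·5+4·5=25≤30, objective 50.
(p,q)=(4,6): 6·4+2·6=36≤41, 1·4+4·6=28≤30, objective 48.
No feasible integer point exceeds 50.

50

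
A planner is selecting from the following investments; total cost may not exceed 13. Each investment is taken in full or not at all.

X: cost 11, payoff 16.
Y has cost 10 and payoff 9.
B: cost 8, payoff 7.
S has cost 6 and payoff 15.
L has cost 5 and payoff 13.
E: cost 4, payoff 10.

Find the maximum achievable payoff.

28

Allowing fractional choices, the relaxed optimum would be about 33.0, but investments are indivisible.
S + L: cost 6 + 5 = 11 ≤ 13, payoff 15 + 13 = 28.
S + E: cost 6 + 4 = 10 ≤ 13, payoff 15 + 10 = 25.
Best is S and L with total payoff 28.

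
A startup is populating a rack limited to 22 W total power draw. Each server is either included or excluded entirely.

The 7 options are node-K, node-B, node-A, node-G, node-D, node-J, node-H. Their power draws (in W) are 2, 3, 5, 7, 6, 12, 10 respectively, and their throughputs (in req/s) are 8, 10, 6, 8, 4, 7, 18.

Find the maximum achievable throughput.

Treat it as a binary knapsack problem.
Allowing fractional choices, the relaxed optimum would be about 44.3, but servers are indivisible.
node-K + node-B + node-G + node-H: power draw 2 + 3 + 7 + 10 = 22 ≤ 22, throughput 8 + 10 + 8 + 18 = 44.
node-K + node-B + node-D + node-H: power draw 2 + 3 + 6 + 10 = 21 ≤ 22, throughput 8 + 10 + 4 + 18 = 40.
node-K + node-B + node-A + node-H: power draw 2 + 3 + 5 + 10 = 20 ≤ 22, throughput 8 + 10 + 6 + 18 = 42.
Best is node-K, node-B, node-G, and node-H with total throughput 44.

44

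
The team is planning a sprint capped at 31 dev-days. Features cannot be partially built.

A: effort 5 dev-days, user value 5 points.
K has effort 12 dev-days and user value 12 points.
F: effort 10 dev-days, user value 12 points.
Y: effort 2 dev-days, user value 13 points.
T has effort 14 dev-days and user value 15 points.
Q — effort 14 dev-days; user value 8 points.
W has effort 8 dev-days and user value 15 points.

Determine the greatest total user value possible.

48

Allowing fractional choices, the relaxed optimum would be about 51.8, but features are indivisible.
A + F + Y + W: effort 5 + 10 + 2 + 8 = 25 ≤ 31, user value 5 + 12 + 13 + 15 = 45.
A + K + Y + W: effort 5 + 12 + 2 + 8 = 27 ≤ 31, user value 5 + 12 + 13 + 15 = 45.
A + Y + T + W: effort 5 + 2 + 14 + 8 = 29 ≤ 31, user value 5 + 13 + 15 + 15 = 48.
Best is A, Y, T, and W with total user value 48.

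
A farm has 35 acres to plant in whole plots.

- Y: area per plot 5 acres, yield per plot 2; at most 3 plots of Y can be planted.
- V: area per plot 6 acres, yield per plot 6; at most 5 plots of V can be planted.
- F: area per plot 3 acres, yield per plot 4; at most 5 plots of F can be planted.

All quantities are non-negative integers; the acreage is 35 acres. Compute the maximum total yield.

38

F has the best ratio (4/3); taking only F gives at most 5×4 = 20 (stopped by the supply cap of 5).
Mixing does better — 3×V and 5×F: area 33 ≤ 35, yield 3·6 + 5·4 = 38.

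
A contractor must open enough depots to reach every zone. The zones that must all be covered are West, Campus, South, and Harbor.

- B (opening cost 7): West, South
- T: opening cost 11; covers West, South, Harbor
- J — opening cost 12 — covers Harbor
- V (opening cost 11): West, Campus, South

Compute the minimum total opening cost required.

22

The greedy cost-per-new-zone heuristic would pick B, T, and V for 29, but a cheaper cover exists.
Choose T and V: together they cover West, Campus, South, Harbor — every zone.
Total opening cost: 11 + 11 = 22.
No cover costs less than 22.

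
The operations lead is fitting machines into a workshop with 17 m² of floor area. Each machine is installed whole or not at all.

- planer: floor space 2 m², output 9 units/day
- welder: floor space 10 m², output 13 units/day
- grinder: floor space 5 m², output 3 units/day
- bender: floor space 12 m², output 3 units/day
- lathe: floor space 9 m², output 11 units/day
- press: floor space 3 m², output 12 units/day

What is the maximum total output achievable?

34

planer + lathe + press: floor space 2 + 9 + 3 = 14 ≤ 17, output 9 + 11 + 12 = 32.
grinder + lathe + press: floor space 5 + 9 + 3 = 17 ≤ 17, output 3 + 11 + 12 = 26.
planer + welder + press: floor space 2 + 10 + 3 = 15 ≤ 17, output 9 + 13 + 12 = 34.
Best is planer, welder, and press with total output 34.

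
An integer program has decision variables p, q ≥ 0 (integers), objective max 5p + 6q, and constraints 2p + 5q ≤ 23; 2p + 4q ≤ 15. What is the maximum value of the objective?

The continuous relaxation peaks at (7.5, 0) with value 37.50; rounding to a feasible lattice point costs some objective.
(p,q)=(7,0): 2·7+5·0=14≤23, 2·7+4·0=14≤15, objective 35.
(p,q)=(6,0): 2·6+5·0=12≤23, 2·6+4·0=12≤15, objective 30.
The best lattice point is (7,0), giving 35.

35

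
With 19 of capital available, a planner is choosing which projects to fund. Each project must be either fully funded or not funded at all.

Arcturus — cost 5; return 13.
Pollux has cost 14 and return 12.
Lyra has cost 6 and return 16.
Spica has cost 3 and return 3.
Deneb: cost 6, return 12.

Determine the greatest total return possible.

41

Allowing fractional choices, the relaxed optimum would be about 43.0, but projects are indivisible.
Arcturus + Lyra + Spica: cost 5 + 6 + 3 = 14 ≤ 19, return 13 + 16 + 3 = 32.
Lyra + Spica + Deneb: cost 6 + 3 + 6 = 15 ≤ 19, return 16 + 3 + 12 = 31.
Arcturus + Lyra + Deneb: cost 5 + 6 + 6 = 17 ≤ 19, return 13 + 16 + 12 = 41.
Best is Arcturus, Lyra, and Deneb with total return 41.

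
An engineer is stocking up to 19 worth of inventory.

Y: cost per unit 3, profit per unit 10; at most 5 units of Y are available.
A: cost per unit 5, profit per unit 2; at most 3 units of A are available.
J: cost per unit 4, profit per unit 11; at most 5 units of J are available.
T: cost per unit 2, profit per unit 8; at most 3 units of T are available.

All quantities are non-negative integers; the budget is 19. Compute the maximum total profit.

5×Y and 2×T: cost 19 ≤ 19, profit 5·10 + 2·8 = 66.
3×Y, 1×J, and 3×T: cost 19 ≤ 19, profit 3·10 + 1·11 + 3·8 = 65.
Best is 66.

66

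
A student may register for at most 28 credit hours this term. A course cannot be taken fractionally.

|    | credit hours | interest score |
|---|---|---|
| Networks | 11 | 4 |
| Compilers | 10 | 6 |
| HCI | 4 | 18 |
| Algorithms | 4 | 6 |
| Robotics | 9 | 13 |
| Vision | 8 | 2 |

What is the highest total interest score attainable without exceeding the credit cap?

Treat it as a binary knapsack problem.
Networks + HCI + Algorithms + Robotics: credit hours 11 + 4 + 4 + 9 = 28 ≤ 28, interest score 4 + 18 + 6 + 13 = 41.
Compilers + HCI + Algorithms + Robotics: credit hours 10 + 4 + 4 + 9 = 27 ≤ 28, interest score 6 + 18 + 6 + 13 = 43.
Best is Compilers, HCI, Algorithms, and Robotics with total interest score 43.

43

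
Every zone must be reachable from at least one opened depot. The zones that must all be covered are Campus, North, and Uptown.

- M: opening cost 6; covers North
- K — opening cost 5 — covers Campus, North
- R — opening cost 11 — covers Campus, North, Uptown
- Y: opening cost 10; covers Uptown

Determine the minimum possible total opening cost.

The greedy cost-per-new-zone heuristic would pick K and Y for 15, but a cheaper cover exists.
R alone covers Campus, North, Uptown — every zone.
Total opening cost: 11.
No cover costs less than 11.

11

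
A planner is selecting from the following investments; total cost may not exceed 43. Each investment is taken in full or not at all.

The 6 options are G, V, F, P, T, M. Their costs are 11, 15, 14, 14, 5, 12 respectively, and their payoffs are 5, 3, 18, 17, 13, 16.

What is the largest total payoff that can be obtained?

Take G, F, T, and M: cost 11 + 14 + 5 + 12 = 42 ≤ 43, payoff 5 + 18 + 13 + 16 = 52.
No other feasible combination does better.

52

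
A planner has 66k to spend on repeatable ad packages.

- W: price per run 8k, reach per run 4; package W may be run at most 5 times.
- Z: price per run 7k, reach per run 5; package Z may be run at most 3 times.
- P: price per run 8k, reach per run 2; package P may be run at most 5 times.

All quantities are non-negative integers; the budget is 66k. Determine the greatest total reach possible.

This is a bounded integer knapsack.
4×W, 3×Z, and 1×P: price 61 ≤ 66, reach 4·4 + 3·5 + 1·2 = 33.
5×W and 3×Z: price 61 ≤ 66, reach 5·4 + 3·5 = 35.
Best is 35.

35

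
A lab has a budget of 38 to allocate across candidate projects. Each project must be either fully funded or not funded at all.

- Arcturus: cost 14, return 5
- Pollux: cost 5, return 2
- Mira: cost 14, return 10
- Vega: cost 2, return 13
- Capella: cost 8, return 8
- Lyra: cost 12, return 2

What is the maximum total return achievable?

36

Treat it as a binary knapsack problem.
Allowing fractional choices, the relaxed optimum would be about 36.2, but projects are indivisible.
Mira + Vega + Capella + Lyra: cost 14 + 2 + 8 + 12 = 36 ≤ 38, return 10 + 13 + 8 + 2 = 33.
Arcturus + Mira + Vega + Capella: cost 14 + 14 + 2 + 8 = 38 ≤ 38, return 5 + 10 + 13 + 8 = 36.
Pollux + Mira + Vega + Capella: cost 5 + 14 + 2 + 8 = 29 ≤ 38, return 2 + 10 + 13 + 8 = 33.
Best is Arcturus, Mira, Vega, and Capella with total return 36.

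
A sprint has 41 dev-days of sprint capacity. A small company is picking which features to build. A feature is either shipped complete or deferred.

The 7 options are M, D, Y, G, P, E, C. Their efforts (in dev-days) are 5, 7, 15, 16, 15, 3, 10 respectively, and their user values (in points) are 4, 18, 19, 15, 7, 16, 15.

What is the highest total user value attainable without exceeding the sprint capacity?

72

This is an integer program with binary decision variables.
D + Y + E + C: effort 7 + 15 + 3 + 10 = 35 ≤ 41, user value 18 + 19 + 16 + 15 = 68.
M + D + Y + E + C: effort 5 + 7 + 15 + 3 + 10 = 40 ≤ 41, user value 4 + 18 + 19 + 16 + 15 = 72.
Best is M, D, Y, E, and C with total user value 72.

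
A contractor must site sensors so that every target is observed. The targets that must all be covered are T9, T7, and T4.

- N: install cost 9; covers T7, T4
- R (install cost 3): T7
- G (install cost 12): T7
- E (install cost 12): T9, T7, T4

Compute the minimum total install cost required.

12

This is a weighted set-cover instance.
The greedy cost-per-new-target heuristic would pick R and E for 15, but a cheaper cover exists.
E alone covers T9, T7, T4 — every target.
Total install cost: 12.
No cover costs less than 12.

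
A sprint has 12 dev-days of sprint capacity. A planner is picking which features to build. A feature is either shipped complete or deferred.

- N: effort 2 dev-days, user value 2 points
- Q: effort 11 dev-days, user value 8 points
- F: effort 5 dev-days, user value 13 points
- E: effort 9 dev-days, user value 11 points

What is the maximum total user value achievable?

15

Allowing fractional choices, the relaxed optimum would be about 21.6, but features are indivisible.
N + E: effort 2 + 9 = 11 ≤ 12, user value 2 + 11 = 13.
F: effort 5 ≤ 12, user value 13.
N + F: effort 2 + 5 = 7 ≤ 12, user value 2 + 13 = 15.
Best is N and F with total user value 15.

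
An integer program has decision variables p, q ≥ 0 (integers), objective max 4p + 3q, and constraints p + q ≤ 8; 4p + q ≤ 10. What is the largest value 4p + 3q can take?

Relaxing integrality, the LP optimum is 24.67 at (p,q) = (0.667, 7.33), which is not an integer point.
(p,q)=(0,8): 1·0+1·8=8≤8, 4·0+1·8=8≤10, objective 24.
(p,q)=(1,6): 1·1+1·6=7≤8, 4·1+1·6=10≤10, objective 22.
(p,q)=(0,7): 1·0+1·7=7≤8, 4·0+1·7=7≤10, objective 21.
Maximum is 24 at (p,q)=(0,8).

24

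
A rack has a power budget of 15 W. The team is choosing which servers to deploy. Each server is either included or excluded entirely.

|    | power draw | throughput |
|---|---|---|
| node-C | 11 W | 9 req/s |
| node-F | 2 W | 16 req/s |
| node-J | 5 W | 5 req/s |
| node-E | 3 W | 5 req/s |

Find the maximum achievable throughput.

Take node-F, node-J, and node-E: power draw 2 + 5 + 3 = 10 ≤ 15, throughput 16 + 5 + 5 = 26.
No other feasible combination does better.

26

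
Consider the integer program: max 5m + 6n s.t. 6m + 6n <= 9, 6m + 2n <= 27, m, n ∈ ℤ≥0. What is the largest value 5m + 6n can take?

6

Relaxing integrality, the LP optimum is 9.00 at (m,n) = (0, 1.5), which is not an integer point.
(m,n)=(0,1) is feasible, giving 6.
(m,n)=(1,0) is feasible, giving 5.
(m,n)=(0,0) is feasible, giving 0.
Maximum is 6 at (m,n)=(0,1).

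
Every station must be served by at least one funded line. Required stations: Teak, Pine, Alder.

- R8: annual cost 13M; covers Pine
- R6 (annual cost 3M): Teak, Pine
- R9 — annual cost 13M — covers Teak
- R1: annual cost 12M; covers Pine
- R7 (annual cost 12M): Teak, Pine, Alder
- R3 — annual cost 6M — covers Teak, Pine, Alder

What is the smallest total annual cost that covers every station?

6

This is an integer covering problem.
The greedy cost-per-new-station heuristic would pick R6 and R3 for 9, but a cheaper cover exists.
R3 alone covers Teak, Pine, Alder — every station.
Total annual cost: 6.
No cover costs less than 6.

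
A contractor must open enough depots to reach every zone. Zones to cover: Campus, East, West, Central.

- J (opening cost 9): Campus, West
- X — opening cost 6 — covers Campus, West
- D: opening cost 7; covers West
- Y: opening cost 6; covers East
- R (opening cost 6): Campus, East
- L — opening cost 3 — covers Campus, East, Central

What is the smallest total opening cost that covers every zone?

9

This is an integer covering problem.
Choose X and L: together they cover Campus, East, West, Central — every zone.
Total opening cost: 6 + 3 = 9.
No cover costs less than 9.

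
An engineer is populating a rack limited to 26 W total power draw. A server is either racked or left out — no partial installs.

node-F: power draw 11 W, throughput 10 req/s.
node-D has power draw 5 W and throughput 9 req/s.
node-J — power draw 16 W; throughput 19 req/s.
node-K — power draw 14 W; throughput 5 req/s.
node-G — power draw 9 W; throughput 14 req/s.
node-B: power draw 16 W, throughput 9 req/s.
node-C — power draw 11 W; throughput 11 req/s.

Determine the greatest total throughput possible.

Allowing fractional choices, the relaxed optimum would be about 37.2, but servers are indivisible.
node-D + node-G + node-C: power draw 5 + 9 + 11 = 25 ≤ 26, throughput 9 + 14 + 11 = 34.
node-F + node-D + node-G: power draw 11 + 5 + 9 = 25 ≤ 26, throughput 10 + 9 + 14 = 33.
node-J + node-G: power draw 16 + 9 = 25 ≤ 26, throughput 19 + 14 = 33.
Best is node-D, node-G, and node-C with total throughput 34.

34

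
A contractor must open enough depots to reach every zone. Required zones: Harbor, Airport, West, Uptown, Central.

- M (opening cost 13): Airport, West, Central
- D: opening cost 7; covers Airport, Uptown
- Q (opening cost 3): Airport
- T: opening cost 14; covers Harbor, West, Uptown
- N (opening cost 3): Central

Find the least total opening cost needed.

20

Choose Q, T, and N: together they cover Harbor, Airport, West, Uptown, Central — every zone.
Total opening cost: 3 + 14 + 3 = 20.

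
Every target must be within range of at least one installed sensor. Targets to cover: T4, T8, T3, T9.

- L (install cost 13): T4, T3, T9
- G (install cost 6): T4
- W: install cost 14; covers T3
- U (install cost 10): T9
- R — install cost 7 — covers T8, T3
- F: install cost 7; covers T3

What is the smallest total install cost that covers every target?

20

The greedy cost-per-new-target heuristic would pick R, G, and U for 23, but a cheaper cover exists.
Choose L and R: together they cover T4, T8, T3, T9 — every target.
Total install cost: 13 + 7 = 20.
No cover costs less than 20.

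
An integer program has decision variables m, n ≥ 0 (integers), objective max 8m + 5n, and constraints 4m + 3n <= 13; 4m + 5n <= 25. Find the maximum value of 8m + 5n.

24

Relaxing integrality, the LP optimum is 26.00 at (m,n) = (3.25, 0), which is not an integer point.
(m,n)=(3,0): 4·3+3·0=12≤13, 4·3+5·0=12≤25, objective 24.
(m,n)=(2,1): 4·2+3·1=11≤13, 4·2+5·1=13≤25, objective 21.
(m,n)=(2,0): 4·2+3·0=8≤13, 4·2+5·0=8≤25, objective 16.
No feasible integer point exceeds 24.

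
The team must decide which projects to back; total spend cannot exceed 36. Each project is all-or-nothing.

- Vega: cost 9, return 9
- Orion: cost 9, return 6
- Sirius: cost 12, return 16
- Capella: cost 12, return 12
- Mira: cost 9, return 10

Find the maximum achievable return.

Allowing fractional choices, the relaxed optimum would be about 41.0, but projects are indivisible.
Sirius + Capella + Mira: cost 12 + 12 + 9 = 33 ≤ 36, return 16 + 12 + 10 = 38.
Vega + Sirius + Mira: cost 9 + 12 + 9 = 30 ≤ 36, return 9 + 16 + 10 = 35.
Vega + Sirius + Capella: cost 9 + 12 + 12 = 33 ≤ 36, return 9 + 16 + 12 = 37.
Best is Sirius, Capella, and Mira with total return 38.

38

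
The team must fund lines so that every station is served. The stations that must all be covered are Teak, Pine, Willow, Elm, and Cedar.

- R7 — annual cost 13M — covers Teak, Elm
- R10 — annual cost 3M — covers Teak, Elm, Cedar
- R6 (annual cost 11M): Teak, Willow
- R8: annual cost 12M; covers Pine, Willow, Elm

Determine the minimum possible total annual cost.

Choose R10 and R8: together they cover Teak, Pine, Willow, Elm, Cedar — every station.
Total annual cost: 3 + 12 = 15.
No cover costs less than 15.

15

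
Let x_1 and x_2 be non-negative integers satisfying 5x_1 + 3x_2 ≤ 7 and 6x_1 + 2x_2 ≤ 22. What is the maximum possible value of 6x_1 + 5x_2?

The continuous relaxation peaks at (0, 2.33) with value 11.67; rounding to a feasible lattice point costs some objective.
(x_1,x_2)=(0,2): 5·0+3·2=6≤7, 6·0+2·2=4≤22, objective 10.
(x_1,x_2)=(0,1): 5·0+3·1=3≤7, 6·0+2·1=2≤22, objective 5.
Maximum is 10 at (x_1,x_2)=(0,2).

10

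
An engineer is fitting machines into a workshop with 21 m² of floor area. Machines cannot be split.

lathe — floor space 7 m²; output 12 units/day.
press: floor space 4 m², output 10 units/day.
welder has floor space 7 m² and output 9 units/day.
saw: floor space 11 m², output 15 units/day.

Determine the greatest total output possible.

Take lathe, press, and welder: floor space 7 + 4 + 7 = 18 ≤ 21, output 12 + 10 + 9 = 31.
No other feasible combination does better.

31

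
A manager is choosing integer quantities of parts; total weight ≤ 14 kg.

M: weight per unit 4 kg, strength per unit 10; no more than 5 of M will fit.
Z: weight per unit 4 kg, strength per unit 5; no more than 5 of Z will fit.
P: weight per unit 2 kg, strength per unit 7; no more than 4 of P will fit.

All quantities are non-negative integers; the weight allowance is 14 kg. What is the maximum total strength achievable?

2×M and 3×P: weight 14 ≤ 14, strength 2·10 + 3·7 = 41.
1×M and 4×P: weight 12 ≤ 14, strength 1·10 + 4·7 = 38.
Best is 41.

41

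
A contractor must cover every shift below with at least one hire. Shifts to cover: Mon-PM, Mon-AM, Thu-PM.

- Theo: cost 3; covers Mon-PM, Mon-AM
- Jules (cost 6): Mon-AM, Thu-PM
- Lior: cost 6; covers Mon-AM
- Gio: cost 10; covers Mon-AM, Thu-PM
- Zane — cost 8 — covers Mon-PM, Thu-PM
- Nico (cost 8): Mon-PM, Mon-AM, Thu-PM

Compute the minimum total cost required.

8

This is a weighted set-cover instance.
Nico alone covers Mon-PM, Mon-AM, Thu-PM — every shift.
Total cost: 8.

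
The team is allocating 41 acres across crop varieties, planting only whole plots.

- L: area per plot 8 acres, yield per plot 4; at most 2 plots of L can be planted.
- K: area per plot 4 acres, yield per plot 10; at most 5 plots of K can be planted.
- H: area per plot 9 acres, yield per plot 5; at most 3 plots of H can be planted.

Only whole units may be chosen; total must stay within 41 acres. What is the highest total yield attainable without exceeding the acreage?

60

This is a bounded integer knapsack.
K has the best ratio (10/4); taking only K gives at most 5×10 = 50 (stopped by the supply cap of 5).
Mixing does better — 5×K and 2×H: area 38 ≤ 41, yield 5·10 + 2·5 = 60.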